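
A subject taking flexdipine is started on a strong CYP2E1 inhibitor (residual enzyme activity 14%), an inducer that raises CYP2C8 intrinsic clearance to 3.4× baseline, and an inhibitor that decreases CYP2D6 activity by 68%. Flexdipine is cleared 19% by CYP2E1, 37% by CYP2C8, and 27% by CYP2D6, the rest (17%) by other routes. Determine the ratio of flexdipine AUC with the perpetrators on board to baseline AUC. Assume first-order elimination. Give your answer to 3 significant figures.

0.649

CYP2E1: 0.19 × 0.14 = 0.0266
CYP2C8: 0.37 × 3.4 = 1.258
CYP2D6: 0.27 × 0.32 = 0.0864
Other: 0.17 (unchanged)
CL_new/CL_old = 0.0266 + 1.258 + 0.0864 + 0.17 = 1.541.
Net AUC ratio = 1 / 1.541 = 0.649.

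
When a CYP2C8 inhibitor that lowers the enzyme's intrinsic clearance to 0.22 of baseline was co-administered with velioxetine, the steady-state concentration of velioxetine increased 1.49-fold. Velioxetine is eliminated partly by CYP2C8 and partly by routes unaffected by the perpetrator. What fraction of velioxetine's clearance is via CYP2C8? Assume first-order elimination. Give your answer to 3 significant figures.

0.422

Write x for the fraction cleared via CYP2C8. The observed steady-state concentration change means clearance fell to 1/1.49 = 0.6711 of baseline.
Setting x·0.22 + (1 − x) = 0.6711 and solving: x = (0.6711 − 1)/(0.22 − 1) = 0.422.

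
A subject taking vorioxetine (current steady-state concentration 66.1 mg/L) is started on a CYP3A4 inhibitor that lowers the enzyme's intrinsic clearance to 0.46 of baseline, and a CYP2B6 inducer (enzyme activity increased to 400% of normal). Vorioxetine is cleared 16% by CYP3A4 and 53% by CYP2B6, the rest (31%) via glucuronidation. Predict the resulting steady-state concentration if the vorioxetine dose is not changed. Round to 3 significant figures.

26.4 mg/L

The CYP3A4 pathway (16% of clearance) falls to 0.46× activity: 0.16 × 0.46 = 0.0736.
The CYP2B6 pathway (53% of clearance) is boosted to 4× activity: 0.53 × 4 = 2.12.
The remaining 31% of clearance is unaffected.
CL_new/CL_old = 0.0736 + 2.12 + 0.31 = 2.5036.
Dividing the baseline by the relative clearance: 66.1 / 2.5036 = 26.4 mg/L.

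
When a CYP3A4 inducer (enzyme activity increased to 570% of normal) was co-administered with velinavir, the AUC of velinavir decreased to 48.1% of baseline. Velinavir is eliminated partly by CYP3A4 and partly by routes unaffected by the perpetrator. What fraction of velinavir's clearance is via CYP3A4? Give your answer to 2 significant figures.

0.23

Call the CYP3A4 fraction fm. After the interaction, CL_new/CL_old = fm × 5.7 + (1 − fm).
AUC ratio = 1 / (new CL fraction), so new CL fraction = 1 / 0.481 = 2.079.
fm × 5.7 + 1 − fm = 2.079  ⇒  fm × (5.7 − 1) = 1.079  ⇒  fm = 0.23.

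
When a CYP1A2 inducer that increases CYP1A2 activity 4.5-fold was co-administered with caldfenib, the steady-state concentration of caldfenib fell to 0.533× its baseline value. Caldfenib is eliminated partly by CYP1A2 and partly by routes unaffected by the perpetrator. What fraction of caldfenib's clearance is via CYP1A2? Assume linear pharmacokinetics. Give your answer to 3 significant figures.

0.250

Call the CYP1A2 fraction fm. After the interaction, CL_new/CL_old = fm × 4.5 + (1 − fm).
Steady-state concentration ratio = 1 / (new CL fraction), so new CL fraction = 1 / 0.533 = 1.876.
fm × 4.5 + 1 − fm = 1.876  ⇒  fm × (4.5 − 1) = 0.8762  ⇒  fm = 0.250.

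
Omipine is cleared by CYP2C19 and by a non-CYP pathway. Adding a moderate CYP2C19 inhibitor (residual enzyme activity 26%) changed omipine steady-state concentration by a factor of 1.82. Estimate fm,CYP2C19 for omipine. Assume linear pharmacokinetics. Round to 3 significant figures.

CL'/CL = 1 / 1.82 = 0.5495
0.26·fm + (1 − fm) = 0.5495
fm = (0.5495 − 1) / (0.26 − 1) = 0.609

0.609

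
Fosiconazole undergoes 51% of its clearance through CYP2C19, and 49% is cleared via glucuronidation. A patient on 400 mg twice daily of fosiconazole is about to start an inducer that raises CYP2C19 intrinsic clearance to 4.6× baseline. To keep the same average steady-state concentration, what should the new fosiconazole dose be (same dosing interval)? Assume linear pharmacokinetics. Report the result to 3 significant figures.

The CYP2C19 pathway (51% of clearance) rises to 4.6× activity: 0.51 × 4.6 = 2.346.
The remaining 49% of clearance is unaffected.
CL_new/CL_old = 2.346 + 0.49 = 2.836.
Exposure is unchanged when dose changes in proportion to clearance. New dose = 400 mg × 2.836 = 1.13 × 10³ mg.

1.13 × 10³ mg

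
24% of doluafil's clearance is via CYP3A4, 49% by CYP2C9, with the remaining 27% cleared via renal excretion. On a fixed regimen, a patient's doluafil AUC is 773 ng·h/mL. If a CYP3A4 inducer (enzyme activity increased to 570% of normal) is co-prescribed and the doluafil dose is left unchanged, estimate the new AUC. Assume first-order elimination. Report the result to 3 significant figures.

The CYP3A4 pathway (24% of clearance) increases to 5.7× activity: 0.24 × 5.7 = 1.368.
CYP2C9 (49%) and the residual 27% are unaffected.
CL_new/CL_old = 1.368 + 0.49 + 0.27 = 2.128.
New AUC = baseline ÷ relative clearance = 773 / 2.128 = 363 ng·h/mL.

363 ng·h/mL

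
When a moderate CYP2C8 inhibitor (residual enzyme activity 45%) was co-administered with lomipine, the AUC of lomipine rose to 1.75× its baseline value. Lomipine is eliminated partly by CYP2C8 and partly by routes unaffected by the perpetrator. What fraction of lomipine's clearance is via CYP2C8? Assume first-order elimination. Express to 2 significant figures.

Let x = fm,CYP2C8. Because AUC ∝ 1/CL, relative clearance fell to 1/1.75 = 0.5714.
Setting x·0.45 + (1 − x) = 0.5714 and solving: x = (0.5714 − 1)/(0.45 − 1) = 0.78.

0.78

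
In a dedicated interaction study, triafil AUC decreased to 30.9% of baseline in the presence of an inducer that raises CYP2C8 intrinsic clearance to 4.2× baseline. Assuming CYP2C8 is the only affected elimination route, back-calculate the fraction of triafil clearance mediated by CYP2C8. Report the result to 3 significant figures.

0.699

CL'/CL = 1 / 0.309 = 3.236
4.2·fm + (1 − fm) = 3.236
fm = (3.236 − 1) / (4.2 − 1) = 0.699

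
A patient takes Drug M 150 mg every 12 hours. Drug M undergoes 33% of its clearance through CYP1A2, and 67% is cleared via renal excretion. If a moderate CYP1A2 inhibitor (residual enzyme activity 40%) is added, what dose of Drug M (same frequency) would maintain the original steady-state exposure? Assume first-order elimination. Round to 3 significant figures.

The CYP1A2 pathway (33% of clearance) falls to 0.4× activity: 0.33 × 0.4 = 0.132.
Non-CYP routes (67%) are unchanged.
CL_new/CL_old = 0.132 + 0.67 = 0.802.
To maintain the same steady-state level, dose must scale with clearance: new dose = 150 × 0.802 = 120 mg.

120 mg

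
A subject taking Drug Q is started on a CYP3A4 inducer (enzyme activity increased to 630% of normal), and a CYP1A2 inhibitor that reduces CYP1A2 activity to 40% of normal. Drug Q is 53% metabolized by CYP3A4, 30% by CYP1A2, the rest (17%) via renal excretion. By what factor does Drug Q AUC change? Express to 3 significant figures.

The CYP3A4 pathway (53% of clearance) rises to 6.3× activity: 0.53 × 6.3 = 3.339.
The CYP1A2 pathway (30% of clearance) drops to 0.4× activity: 0.3 × 0.4 = 0.12.
Non-CYP routes (17%) are unchanged.
CL_new/CL_old = 3.339 + 0.12 + 0.17 = 3.629.
Because AUC varies inversely with clearance, the combined effect is 1 / 3.629 = 0.276.

0.276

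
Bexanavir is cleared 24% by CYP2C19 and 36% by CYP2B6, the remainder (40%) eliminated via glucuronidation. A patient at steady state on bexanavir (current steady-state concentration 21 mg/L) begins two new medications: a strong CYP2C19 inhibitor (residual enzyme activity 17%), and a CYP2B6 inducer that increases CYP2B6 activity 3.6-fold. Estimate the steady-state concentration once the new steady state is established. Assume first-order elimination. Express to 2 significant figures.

CYP2C19: 0.24 × 0.17 = 0.0408
CYP2B6: 0.36 × 3.6 = 1.296
Other: 0.4 (unchanged)
Relative clearance = 0.0408 + 1.296 + 0.4 = 1.7368.
Dividing the baseline by the relative clearance: 21 / 1.7368 = 12 mg/L.

12 mg/L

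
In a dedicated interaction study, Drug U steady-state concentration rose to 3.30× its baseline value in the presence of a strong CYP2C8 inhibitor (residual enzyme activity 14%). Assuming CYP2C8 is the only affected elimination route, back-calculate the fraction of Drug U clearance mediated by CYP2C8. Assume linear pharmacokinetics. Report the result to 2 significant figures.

0.81

CL'/CL = 1 / 3.30 = 0.303
0.14·fm + (1 − fm) = 0.303
fm = (0.303 − 1) / (0.14 − 1) = 0.81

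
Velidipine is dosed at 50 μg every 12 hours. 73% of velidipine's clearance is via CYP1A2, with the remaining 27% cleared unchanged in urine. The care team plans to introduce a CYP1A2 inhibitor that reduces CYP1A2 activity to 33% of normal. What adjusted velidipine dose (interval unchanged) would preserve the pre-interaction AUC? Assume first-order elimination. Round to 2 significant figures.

26 μg

CYP1A2: 0.73 × 0.33 = 0.2409
Other: 0.27 (unchanged)
Relative clearance = 0.2409 + 0.27 = 0.5109.
To maintain the same steady-state level, dose must scale with clearance: new dose = 50 × 0.5109 = 26 μg.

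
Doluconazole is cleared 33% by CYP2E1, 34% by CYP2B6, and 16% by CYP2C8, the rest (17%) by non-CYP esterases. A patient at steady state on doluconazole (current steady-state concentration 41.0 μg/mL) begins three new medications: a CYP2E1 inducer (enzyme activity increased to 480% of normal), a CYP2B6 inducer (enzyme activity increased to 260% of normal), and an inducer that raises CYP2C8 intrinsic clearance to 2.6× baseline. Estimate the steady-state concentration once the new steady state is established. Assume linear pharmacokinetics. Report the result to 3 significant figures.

CYP2E1: 0.33 × 4.8 = 1.584
CYP2B6: 0.34 × 2.6 = 0.884
CYP2C8: 0.16 × 2.6 = 0.416
Other: 0.17 (unchanged)
CL_new/CL_old = 1.584 + 0.884 + 0.416 + 0.17 = 3.054.
New steady-state concentration = 41.0 / 3.054 = 13.4 μg/mL (concentration scales inversely with clearance).

13.4 μg/mL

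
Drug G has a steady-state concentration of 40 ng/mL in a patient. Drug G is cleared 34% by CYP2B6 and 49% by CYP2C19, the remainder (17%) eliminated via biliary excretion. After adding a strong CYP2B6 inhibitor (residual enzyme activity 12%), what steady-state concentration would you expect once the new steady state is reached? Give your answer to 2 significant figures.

57 ng/mL

The CYP2B6 pathway (34% of clearance) is reduced to 0.12× activity: 0.34 × 0.12 = 0.0408.
CYP2C19 (49%) and the residual 17% are unaffected.
Relative clearance = 0.0408 + 0.49 + 0.17 = 0.7008.
Steady-state concentration ∝ 1/CL, so new value = 40 / 0.7008 = 57 ng/mL.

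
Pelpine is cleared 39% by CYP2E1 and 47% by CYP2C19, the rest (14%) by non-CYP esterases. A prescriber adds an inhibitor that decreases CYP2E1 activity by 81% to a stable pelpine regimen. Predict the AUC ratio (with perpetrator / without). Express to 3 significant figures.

The CYP2E1 pathway (39% of clearance) falls to 0.19× activity: 0.39 × 0.19 = 0.0741.
CYP2C19 (47%) and the residual 14% are unaffected.
CL_new/CL_old = 0.0741 + 0.47 + 0.14 = 0.6841.
Since AUC ∝ 1/CL, the ratio is 1 / 0.6841 = 1.46.

1.46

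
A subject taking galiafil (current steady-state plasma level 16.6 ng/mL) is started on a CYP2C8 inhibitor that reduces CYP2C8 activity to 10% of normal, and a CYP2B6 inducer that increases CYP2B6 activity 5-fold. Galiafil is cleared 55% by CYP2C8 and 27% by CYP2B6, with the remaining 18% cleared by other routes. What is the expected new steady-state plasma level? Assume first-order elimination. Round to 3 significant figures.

10.5 ng/mL

The CYP2C8 pathway (55% of clearance) drops to 0.1× activity: 0.55 × 0.1 = 0.055.
The CYP2B6 pathway (27% of clearance) rises to 5× activity: 0.27 × 5 = 1.35.
Non-CYP routes (18%) are unchanged.
CL_new/CL_old = 0.055 + 1.35 + 0.18 = 1.585.
Dividing the baseline by the relative clearance: 16.6 / 1.585 = 10.5 ng/mL.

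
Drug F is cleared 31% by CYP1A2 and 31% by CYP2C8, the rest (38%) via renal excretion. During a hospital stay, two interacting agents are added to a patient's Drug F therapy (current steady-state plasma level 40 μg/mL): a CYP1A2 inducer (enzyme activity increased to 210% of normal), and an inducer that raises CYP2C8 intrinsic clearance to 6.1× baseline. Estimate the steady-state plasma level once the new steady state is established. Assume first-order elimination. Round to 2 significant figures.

The CYP1A2 pathway (31% of clearance) increases to 2.1× activity: 0.31 × 2.1 = 0.651.
The CYP2C8 pathway (31% of clearance) increases to 6.1× activity: 0.31 × 6.1 = 1.891.
Non-CYP routes (38%) are unchanged.
CL_new/CL_old = 0.651 + 1.891 + 0.38 = 2.922.
Steady-state plasma level ∝ 1/CL: new value = 40 / 2.922 = 14 μg/mL.

14 μg/mL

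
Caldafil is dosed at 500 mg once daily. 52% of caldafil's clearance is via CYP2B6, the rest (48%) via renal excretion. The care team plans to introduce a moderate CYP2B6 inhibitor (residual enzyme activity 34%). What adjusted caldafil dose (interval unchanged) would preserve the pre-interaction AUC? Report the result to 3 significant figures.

The CYP2B6 pathway (52% of clearance) drops to 0.34× activity: 0.52 × 0.34 = 0.1768.
Non-CYP routes (48%) are unchanged.
Relative clearance = 0.1768 + 0.48 = 0.6568.
Css,avg = (dose rate)/CL, so holding Css fixed requires dose ∝ CL: 500 × 0.6568 = 328 mg.

328 mg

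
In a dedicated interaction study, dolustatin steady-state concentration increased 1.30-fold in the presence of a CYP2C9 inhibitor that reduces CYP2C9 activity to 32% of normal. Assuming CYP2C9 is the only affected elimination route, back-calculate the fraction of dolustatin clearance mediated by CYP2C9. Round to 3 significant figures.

0.339

Let x = fm,CYP2C9. Because steady-state concentration ∝ 1/CL, relative clearance fell to 1/1.30 = 0.7692.
Only the CYP2C9 route changed, so 0.7692 = x·0.32 + (1 − x), giving x = 0.339.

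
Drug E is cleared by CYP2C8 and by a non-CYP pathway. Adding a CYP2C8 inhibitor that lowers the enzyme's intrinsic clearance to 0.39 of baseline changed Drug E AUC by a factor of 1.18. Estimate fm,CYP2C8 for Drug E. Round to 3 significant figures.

0.250

CL'/CL = 1 / 1.18 = 0.8475
0.39·fm + (1 − fm) = 0.8475
fm = (0.8475 − 1) / (0.39 − 1) = 0.250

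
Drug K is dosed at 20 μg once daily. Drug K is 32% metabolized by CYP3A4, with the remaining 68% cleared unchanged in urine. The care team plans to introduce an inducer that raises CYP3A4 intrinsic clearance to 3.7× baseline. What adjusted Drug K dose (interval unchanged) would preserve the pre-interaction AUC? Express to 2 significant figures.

The CYP3A4 pathway (32% of clearance) rises to 3.7× activity: 0.32 × 3.7 = 1.184.
Non-CYP routes (68%) are unchanged.
CL_new/CL_old = 1.184 + 0.68 = 1.864.
Exposure is unchanged when dose changes in proportion to clearance. New dose = 20 μg × 1.864 = 37 μg.

37 μg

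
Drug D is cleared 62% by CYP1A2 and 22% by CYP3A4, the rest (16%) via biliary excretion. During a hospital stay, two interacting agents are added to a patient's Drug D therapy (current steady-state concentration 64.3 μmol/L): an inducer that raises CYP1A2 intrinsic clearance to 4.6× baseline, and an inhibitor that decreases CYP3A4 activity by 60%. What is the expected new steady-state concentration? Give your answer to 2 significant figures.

The CYP1A2 pathway (62% of clearance) is boosted to 4.6× activity: 0.62 × 4.6 = 2.852.
The CYP3A4 pathway (22% of clearance) drops to 0.4× activity: 0.22 × 0.4 = 0.088.
The remaining 16% of clearance is unaffected.
Relative clearance = 2.852 + 0.088 + 0.16 = 3.1.
New steady-state concentration = 64.3 / 3.1 = 21 μmol/L (concentration scales inversely with clearance).

21 μmol/L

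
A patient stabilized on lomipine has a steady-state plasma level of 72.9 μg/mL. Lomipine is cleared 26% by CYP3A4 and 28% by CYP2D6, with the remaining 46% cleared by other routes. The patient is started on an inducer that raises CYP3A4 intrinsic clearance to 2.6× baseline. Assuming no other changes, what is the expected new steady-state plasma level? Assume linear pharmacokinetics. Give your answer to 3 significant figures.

The CYP3A4 pathway (26% of clearance) increases to 2.6× activity: 0.26 × 2.6 = 0.676.
CYP2D6 (28%) and the residual 46% are unaffected.
Relative clearance = 0.676 + 0.28 + 0.46 = 1.416.
New steady-state plasma level = baseline ÷ relative clearance = 72.9 / 1.416 = 51.5 μg/mL.

51.5 μg/mL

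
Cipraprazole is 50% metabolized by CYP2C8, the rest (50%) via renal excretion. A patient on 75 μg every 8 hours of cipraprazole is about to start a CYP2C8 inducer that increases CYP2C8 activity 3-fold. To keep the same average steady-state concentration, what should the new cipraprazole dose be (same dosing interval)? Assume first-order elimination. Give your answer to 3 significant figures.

CYP2C8: 0.5 × 3 = 1.5
Other: 0.5 (unchanged)
New clearance relative to baseline: 1.5 + 0.5 = 2.
Css,avg = (dose rate)/CL, so holding Css fixed requires dose ∝ CL: 75 × 2 = 150 μg.

150 μg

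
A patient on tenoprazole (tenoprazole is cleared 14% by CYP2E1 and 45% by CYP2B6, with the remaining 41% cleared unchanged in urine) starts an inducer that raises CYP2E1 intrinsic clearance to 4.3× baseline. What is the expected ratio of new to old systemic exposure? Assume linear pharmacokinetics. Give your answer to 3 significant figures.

0.684

The CYP2E1 pathway (14% of clearance) rises to 4.3× activity: 0.14 × 4.3 = 0.602.
CYP2B6 (45%) and the residual 41% are unaffected.
New clearance relative to baseline: 0.602 + 0.45 + 0.41 = 1.462.
Since systemic exposure ∝ 1/CL, the ratio is 1 / 1.462 = 0.684.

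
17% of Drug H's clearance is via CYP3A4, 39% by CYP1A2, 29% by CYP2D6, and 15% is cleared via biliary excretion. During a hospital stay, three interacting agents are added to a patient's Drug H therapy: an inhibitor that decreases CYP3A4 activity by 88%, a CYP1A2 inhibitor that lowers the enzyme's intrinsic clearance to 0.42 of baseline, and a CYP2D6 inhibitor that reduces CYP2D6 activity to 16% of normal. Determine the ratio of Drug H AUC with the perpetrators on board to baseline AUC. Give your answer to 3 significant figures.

The CYP3A4 pathway (17% of clearance) falls to 0.12× activity: 0.17 × 0.12 = 0.0204.
The CYP1A2 pathway (39% of clearance) is reduced to 0.42× activity: 0.39 × 0.42 = 0.1638.
The CYP2D6 pathway (29% of clearance) drops to 0.16× activity: 0.29 × 0.16 = 0.0464.
Non-CYP routes (15%) are unchanged.
Relative clearance = 0.0204 + 0.1638 + 0.0464 + 0.15 = 0.3806.
Net AUC ratio = 1 / 0.3806 = 2.63.

2.63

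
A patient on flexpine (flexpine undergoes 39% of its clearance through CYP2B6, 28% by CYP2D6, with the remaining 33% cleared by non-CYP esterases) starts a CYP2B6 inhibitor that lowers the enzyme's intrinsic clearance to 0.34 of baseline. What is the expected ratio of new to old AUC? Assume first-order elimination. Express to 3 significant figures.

The CYP2B6 pathway (39% of clearance) is reduced to 0.34× activity: 0.39 × 0.34 = 0.1326.
CYP2D6 (28%) and the residual 33% are unaffected.
CL_new/CL_old = 0.1326 + 0.28 + 0.33 = 0.7426.
Since AUC ∝ 1/CL, the ratio is 1 / 0.7426 = 1.35.

1.35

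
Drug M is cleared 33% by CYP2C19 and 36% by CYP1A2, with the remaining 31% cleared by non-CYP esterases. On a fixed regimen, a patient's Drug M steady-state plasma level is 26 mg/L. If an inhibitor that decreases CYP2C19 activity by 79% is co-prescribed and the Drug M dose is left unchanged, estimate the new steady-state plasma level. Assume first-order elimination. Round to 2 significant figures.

35 mg/L

The CYP2C19 pathway (33% of clearance) drops to 0.21× activity: 0.33 × 0.21 = 0.0693.
CYP1A2 (36%) and the residual 31% are unaffected.
Relative clearance = 0.0693 + 0.36 + 0.31 = 0.7393.
Steady-state plasma level ∝ 1/CL, so new value = 26 / 0.7393 = 35 mg/L.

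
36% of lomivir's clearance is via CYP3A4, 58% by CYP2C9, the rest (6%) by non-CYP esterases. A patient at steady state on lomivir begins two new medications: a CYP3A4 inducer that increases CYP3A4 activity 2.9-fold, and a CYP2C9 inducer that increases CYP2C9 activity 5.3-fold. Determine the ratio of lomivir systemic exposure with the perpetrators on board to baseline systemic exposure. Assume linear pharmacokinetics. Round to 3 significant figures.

0.239

The CYP3A4 pathway (36% of clearance) increases to 2.9× activity: 0.36 × 2.9 = 1.044.
The CYP2C9 pathway (58% of clearance) increases to 5.3× activity: 0.58 × 5.3 = 3.074.
Non-CYP routes (6%) are unchanged.
New clearance relative to baseline: 1.044 + 3.074 + 0.06 = 4.178.
Because systemic exposure varies inversely with clearance, the combined effect is 1 / 4.178 = 0.239.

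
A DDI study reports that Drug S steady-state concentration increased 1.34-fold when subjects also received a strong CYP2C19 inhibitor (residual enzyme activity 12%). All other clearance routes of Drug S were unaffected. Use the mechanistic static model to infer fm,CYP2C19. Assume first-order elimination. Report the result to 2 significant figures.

Write x for the fraction cleared via CYP2C19. The observed steady-state concentration change means clearance fell to 1/1.34 = 0.7463 of baseline.
Only the CYP2C19 route changed, so 0.7463 = x·0.12 + (1 − x), giving x = 0.29.

0.29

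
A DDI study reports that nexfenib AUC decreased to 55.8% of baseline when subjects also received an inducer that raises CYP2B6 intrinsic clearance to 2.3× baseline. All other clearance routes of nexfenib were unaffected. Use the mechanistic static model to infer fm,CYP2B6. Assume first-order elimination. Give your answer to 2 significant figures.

Let x = fm,CYP2B6. Because AUC ∝ 1/CL, relative clearance rose to 1/0.558 = 1.792.
Only the CYP2B6 route changed, so 1.792 = x·2.3 + (1 − x), giving x = 0.61.

0.61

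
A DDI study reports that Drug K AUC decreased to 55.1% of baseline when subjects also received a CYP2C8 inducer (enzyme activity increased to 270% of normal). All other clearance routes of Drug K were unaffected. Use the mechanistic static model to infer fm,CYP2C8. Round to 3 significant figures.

Let x = fm,CYP2C8. Because AUC ∝ 1/CL, relative clearance rose to 1/0.551 = 1.815.
Setting x·2.7 + (1 − x) = 1.815 and solving: x = (1.815 − 1)/(2.7 − 1) = 0.479.

0.479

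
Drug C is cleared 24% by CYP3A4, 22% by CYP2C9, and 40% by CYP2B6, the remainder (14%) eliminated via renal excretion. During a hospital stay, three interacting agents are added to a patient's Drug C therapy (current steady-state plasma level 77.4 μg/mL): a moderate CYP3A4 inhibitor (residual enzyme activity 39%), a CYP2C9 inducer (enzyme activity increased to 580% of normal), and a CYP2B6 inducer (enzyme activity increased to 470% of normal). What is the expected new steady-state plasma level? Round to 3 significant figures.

The CYP3A4 pathway (24% of clearance) drops to 0.39× activity: 0.24 × 0.39 = 0.0936.
The CYP2C9 pathway (22% of clearance) increases to 5.8× activity: 0.22 × 5.8 = 1.276.
The CYP2B6 pathway (40% of clearance) is boosted to 4.7× activity: 0.4 × 4.7 = 1.88.
The remaining 14% of clearance is unaffected.
New clearance relative to baseline: 0.0936 + 1.276 + 1.88 + 0.14 = 3.3896.
Dividing the baseline by the relative clearance: 77.4 / 3.3896 = 22.8 μg/mL.

22.8 μg/mL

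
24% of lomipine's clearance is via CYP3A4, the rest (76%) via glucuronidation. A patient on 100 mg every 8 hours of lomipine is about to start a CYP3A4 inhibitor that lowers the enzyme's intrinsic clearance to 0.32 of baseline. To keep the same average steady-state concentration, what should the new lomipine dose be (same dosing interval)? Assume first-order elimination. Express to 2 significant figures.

84 mg

CYP3A4: 0.24 × 0.32 = 0.0768
Other: 0.76 (unchanged)
CL_new/CL_old = 0.0768 + 0.76 = 0.8368.
To maintain the same steady-state level, dose must scale with clearance: new dose = 100 × 0.8368 = 84 mg.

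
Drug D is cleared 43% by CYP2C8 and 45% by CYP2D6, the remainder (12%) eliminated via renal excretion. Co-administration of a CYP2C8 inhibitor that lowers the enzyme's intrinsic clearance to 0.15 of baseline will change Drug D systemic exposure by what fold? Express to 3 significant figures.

The CYP2C8 pathway (43% of clearance) drops to 0.15× activity: 0.43 × 0.15 = 0.0645.
CYP2D6 (45%) and the residual 12% are unaffected.
Relative clearance = 0.0645 + 0.45 + 0.12 = 0.6345.
Systemic exposure ratio = CL_old/CL_new = 1 / 0.6345 = 1.58.

1.58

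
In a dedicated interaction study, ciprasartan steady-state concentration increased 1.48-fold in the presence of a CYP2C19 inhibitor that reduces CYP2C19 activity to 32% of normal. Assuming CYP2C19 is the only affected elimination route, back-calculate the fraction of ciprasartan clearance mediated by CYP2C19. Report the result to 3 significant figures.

CL'/CL = 1 / 1.48 = 0.6757
0.32·fm + (1 − fm) = 0.6757
fm = (0.6757 − 1) / (0.32 − 1) = 0.477

0.477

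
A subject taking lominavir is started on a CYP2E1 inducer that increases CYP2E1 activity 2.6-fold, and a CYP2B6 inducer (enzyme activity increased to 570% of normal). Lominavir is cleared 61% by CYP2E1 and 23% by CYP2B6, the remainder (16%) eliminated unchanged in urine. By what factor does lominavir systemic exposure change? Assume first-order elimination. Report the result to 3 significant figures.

0.327

The CYP2E1 pathway (61% of clearance) rises to 2.6× activity: 0.61 × 2.6 = 1.586.
The CYP2B6 pathway (23% of clearance) increases to 5.7× activity: 0.23 × 5.7 = 1.311.
Non-CYP routes (16%) are unchanged.
Relative clearance = 1.586 + 1.311 + 0.16 = 3.057.
Systemic exposure ∝ 1/CL: fold-change = 1 / 3.057 = 0.327.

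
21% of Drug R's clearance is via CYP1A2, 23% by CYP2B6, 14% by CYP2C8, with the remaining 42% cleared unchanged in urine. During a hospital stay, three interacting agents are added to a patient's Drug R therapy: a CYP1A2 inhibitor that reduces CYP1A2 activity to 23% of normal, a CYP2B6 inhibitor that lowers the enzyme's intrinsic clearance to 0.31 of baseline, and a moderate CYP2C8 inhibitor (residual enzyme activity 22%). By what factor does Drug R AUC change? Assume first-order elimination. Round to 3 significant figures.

The CYP1A2 pathway (21% of clearance) falls to 0.23× activity: 0.21 × 0.23 = 0.0483.
The CYP2B6 pathway (23% of clearance) falls to 0.31× activity: 0.23 × 0.31 = 0.0713.
The CYP2C8 pathway (14% of clearance) drops to 0.22× activity: 0.14 × 0.22 = 0.0308.
The remaining 42% of clearance is unaffected.
New clearance relative to baseline: 0.0483 + 0.0713 + 0.0308 + 0.42 = 0.5704.
AUC ∝ 1/CL: fold-change = 1 / 0.5704 = 1.75.

1.75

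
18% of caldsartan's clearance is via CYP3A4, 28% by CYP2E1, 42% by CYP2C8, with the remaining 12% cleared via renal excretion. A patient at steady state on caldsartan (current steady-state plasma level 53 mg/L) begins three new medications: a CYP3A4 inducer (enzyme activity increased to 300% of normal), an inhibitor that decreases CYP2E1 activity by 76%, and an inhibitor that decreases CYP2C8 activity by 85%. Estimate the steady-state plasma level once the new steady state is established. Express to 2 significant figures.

67 mg/L

The CYP3A4 pathway (18% of clearance) is boosted to 3× activity: 0.18 × 3 = 0.54.
The CYP2E1 pathway (28% of clearance) drops to 0.24× activity: 0.28 × 0.24 = 0.0672.
The CYP2C8 pathway (42% of clearance) is reduced to 0.15× activity: 0.42 × 0.15 = 0.063.
The remaining 12% of clearance is unaffected.
New clearance relative to baseline: 0.54 + 0.0672 + 0.063 + 0.12 = 0.7902.
Dividing the baseline by the relative clearance: 53 / 0.7902 = 67 mg/L.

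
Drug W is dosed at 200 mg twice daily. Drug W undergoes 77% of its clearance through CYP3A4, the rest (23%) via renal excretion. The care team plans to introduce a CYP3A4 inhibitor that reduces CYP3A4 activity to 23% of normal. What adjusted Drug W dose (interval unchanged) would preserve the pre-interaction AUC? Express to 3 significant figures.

81.4 mg

The CYP3A4 pathway (77% of clearance) falls to 0.23× activity: 0.77 × 0.23 = 0.1771.
The remaining 23% of clearance is unaffected.
New clearance relative to baseline: 0.1771 + 0.23 = 0.4071.
Css,avg = (dose rate)/CL, so holding Css fixed requires dose ∝ CL: 200 × 0.4071 = 81.4 mg.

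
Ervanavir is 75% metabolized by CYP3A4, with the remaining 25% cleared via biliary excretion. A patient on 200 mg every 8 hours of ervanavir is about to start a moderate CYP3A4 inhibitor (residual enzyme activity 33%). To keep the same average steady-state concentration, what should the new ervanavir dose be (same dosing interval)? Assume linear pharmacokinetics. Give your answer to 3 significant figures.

CYP3A4: 0.75 × 0.33 = 0.2475
Other: 0.25 (unchanged)
CL_new/CL_old = 0.2475 + 0.25 = 0.4975.
To maintain the same steady-state level, dose must scale with clearance: new dose = 200 × 0.4975 = 99.5 mg.

99.5 mg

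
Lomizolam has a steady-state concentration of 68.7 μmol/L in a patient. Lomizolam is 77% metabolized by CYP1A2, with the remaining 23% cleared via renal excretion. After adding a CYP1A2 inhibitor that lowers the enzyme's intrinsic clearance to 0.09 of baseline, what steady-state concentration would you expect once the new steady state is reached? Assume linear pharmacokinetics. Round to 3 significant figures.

230 μmol/L

The CYP1A2 pathway (77% of clearance) is reduced to 0.09× activity: 0.77 × 0.09 = 0.0693.
Non-CYP routes (23%) are unchanged.
CL_new/CL_old = 0.0693 + 0.23 = 0.2993.
With dosing unchanged, steady-state concentration scales as 1/CL: 68.7 / 0.2993 = 230 μmol/L.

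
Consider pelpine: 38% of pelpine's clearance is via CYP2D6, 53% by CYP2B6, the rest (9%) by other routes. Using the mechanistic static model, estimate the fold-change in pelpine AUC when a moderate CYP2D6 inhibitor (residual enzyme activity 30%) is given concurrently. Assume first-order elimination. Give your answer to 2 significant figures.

The CYP2D6 pathway (38% of clearance) falls to 0.3× activity: 0.38 × 0.3 = 0.114.
CYP2B6 (53%) and the residual 9% are unaffected.
Relative clearance = 0.114 + 0.53 + 0.09 = 0.734.
AUC is inversely proportional to clearance, so the fold-change is 1 / 0.734 = 1.4.

1.4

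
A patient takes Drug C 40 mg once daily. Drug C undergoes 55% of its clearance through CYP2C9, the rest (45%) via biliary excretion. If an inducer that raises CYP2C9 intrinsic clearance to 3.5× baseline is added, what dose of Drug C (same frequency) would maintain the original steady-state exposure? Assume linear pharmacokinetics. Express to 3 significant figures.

The CYP2C9 pathway (55% of clearance) increases to 3.5× activity: 0.55 × 3.5 = 1.925.
The remaining 45% of clearance is unaffected.
CL_new/CL_old = 1.925 + 0.45 = 2.375.
To maintain the same steady-state level, dose must scale with clearance: new dose = 40 × 2.375 = 95.0 mg.

95.0 mg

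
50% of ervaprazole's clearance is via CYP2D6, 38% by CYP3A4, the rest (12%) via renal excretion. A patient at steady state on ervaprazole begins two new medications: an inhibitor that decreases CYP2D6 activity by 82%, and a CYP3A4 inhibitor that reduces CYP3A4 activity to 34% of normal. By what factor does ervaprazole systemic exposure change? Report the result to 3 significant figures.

CYP2D6: 0.5 × 0.18 = 0.09
CYP3A4: 0.38 × 0.34 = 0.1292
Other: 0.12 (unchanged)
New clearance relative to baseline: 0.09 + 0.1292 + 0.12 = 0.3392.
Net systemic exposure ratio = 1 / 0.3392 = 2.95.

2.95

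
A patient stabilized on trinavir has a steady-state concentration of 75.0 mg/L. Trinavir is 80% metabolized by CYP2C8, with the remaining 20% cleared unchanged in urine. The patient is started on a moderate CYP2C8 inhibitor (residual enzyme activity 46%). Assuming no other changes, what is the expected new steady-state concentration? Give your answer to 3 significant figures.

The CYP2C8 pathway (80% of clearance) falls to 0.46× activity: 0.8 × 0.46 = 0.368.
Non-CYP routes (20%) are unchanged.
CL_new/CL_old = 0.368 + 0.2 = 0.568.
Steady-state concentration ∝ 1/CL, so new value = 75.0 / 0.568 = 132 mg/L.

132 mg/L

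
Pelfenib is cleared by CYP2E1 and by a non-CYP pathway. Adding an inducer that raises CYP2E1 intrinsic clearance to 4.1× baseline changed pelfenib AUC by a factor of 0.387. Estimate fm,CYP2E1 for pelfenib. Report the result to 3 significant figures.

0.511

Let x = fm,CYP2E1. Because AUC ∝ 1/CL, relative clearance rose to 1/0.387 = 2.584.
Setting x·4.1 + (1 − x) = 2.584 and solving: x = (2.584 − 1)/(4.1 − 1) = 0.511.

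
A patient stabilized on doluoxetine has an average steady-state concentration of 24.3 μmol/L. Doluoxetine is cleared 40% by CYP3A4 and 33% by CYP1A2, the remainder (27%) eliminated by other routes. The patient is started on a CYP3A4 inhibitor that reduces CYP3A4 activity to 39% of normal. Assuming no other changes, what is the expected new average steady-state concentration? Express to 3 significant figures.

The CYP3A4 pathway (40% of clearance) falls to 0.39× activity: 0.4 × 0.39 = 0.156.
CYP1A2 (33%) and the residual 27% are unaffected.
CL_new/CL_old = 0.156 + 0.33 + 0.27 = 0.756.
New average steady-state concentration = baseline ÷ relative clearance = 24.3 / 0.756 = 32.1 μmol/L.

32.1 μmol/L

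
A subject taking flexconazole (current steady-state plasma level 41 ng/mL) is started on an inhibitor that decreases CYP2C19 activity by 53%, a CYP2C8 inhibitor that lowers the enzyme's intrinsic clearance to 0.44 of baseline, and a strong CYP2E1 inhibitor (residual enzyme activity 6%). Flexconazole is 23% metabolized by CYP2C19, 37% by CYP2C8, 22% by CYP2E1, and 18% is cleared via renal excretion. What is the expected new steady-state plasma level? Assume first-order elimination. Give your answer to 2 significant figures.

88 ng/mL

CYP2C19: 0.23 × 0.47 = 0.1081
CYP2C8: 0.37 × 0.44 = 0.1628
CYP2E1: 0.22 × 0.06 = 0.0132
Other: 0.18 (unchanged)
CL_new/CL_old = 0.1081 + 0.1628 + 0.0132 + 0.18 = 0.4641.
New steady-state plasma level = 41 / 0.4641 = 88 ng/mL (concentration scales inversely with clearance).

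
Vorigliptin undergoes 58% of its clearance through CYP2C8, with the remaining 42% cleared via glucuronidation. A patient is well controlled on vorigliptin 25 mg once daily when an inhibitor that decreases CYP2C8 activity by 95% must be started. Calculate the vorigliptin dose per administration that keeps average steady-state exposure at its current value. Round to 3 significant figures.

11.2 mg

The CYP2C8 pathway (58% of clearance) is reduced to 0.05× activity: 0.58 × 0.05 = 0.029.
Non-CYP routes (42%) are unchanged.
New clearance relative to baseline: 0.029 + 0.42 = 0.449.
Exposure is unchanged when dose changes in proportion to clearance. New dose = 25 mg × 0.449 = 11.2 mg.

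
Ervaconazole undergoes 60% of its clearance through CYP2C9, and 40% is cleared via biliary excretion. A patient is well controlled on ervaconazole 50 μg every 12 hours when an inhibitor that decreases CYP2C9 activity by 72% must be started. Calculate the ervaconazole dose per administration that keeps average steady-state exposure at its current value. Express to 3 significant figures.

28.4 μg

The CYP2C9 pathway (60% of clearance) drops to 0.28× activity: 0.6 × 0.28 = 0.168.
Non-CYP routes (40%) are unchanged.
Relative clearance = 0.168 + 0.4 = 0.568.
To maintain the same steady-state level, dose must scale with clearance: new dose = 50 × 0.568 = 28.4 μg.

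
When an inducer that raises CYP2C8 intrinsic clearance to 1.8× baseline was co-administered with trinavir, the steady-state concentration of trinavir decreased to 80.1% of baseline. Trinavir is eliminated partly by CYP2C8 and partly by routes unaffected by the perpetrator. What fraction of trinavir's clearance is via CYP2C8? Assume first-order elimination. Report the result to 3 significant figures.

CL'/CL = 1 / 0.801 = 1.248
1.8·fm + (1 − fm) = 1.248
fm = (1.248 − 1) / (1.8 − 1) = 0.311

0.311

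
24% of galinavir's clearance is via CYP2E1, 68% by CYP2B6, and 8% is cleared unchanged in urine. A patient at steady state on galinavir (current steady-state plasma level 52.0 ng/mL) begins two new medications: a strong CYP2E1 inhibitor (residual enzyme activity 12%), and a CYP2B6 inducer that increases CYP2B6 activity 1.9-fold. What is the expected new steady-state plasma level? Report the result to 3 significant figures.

The CYP2E1 pathway (24% of clearance) is reduced to 0.12× activity: 0.24 × 0.12 = 0.0288.
The CYP2B6 pathway (68% of clearance) rises to 1.9× activity: 0.68 × 1.9 = 1.292.
The remaining 8% of clearance is unaffected.
CL_new/CL_old = 0.0288 + 1.292 + 0.08 = 1.4008.
Steady-state plasma level ∝ 1/CL: new value = 52.0 / 1.4008 = 37.1 ng/mL.

37.1 ng/mL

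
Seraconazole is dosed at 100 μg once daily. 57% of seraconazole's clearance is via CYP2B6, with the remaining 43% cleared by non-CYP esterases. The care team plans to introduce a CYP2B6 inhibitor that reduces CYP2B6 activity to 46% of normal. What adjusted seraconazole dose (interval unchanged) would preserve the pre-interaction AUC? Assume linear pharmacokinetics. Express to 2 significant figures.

The CYP2B6 pathway (57% of clearance) drops to 0.46× activity: 0.57 × 0.46 = 0.2622.
Non-CYP routes (43%) are unchanged.
New clearance relative to baseline: 0.2622 + 0.43 = 0.6922.
Css,avg = (dose rate)/CL, so holding Css fixed requires dose ∝ CL: 100 × 0.6922 = 69 μg.

69 μg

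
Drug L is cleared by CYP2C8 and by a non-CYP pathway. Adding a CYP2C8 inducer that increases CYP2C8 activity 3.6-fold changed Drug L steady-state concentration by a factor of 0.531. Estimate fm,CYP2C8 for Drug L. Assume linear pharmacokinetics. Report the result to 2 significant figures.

CL'/CL = 1 / 0.531 = 1.883
3.6·fm + (1 − fm) = 1.883
fm = (1.883 − 1) / (3.6 − 1) = 0.34

0.34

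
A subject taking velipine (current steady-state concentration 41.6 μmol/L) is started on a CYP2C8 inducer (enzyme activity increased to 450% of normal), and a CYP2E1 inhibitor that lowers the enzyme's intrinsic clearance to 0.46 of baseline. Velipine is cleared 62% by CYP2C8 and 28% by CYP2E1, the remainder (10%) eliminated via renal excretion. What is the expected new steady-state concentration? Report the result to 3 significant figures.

CYP2C8: 0.62 × 4.5 = 2.79
CYP2E1: 0.28 × 0.46 = 0.1288
Other: 0.1 (unchanged)
Relative clearance = 2.79 + 0.1288 + 0.1 = 3.0188.
New steady-state concentration = 41.6 / 3.0188 = 13.8 μmol/L (concentration scales inversely with clearance).

13.8 μmol/L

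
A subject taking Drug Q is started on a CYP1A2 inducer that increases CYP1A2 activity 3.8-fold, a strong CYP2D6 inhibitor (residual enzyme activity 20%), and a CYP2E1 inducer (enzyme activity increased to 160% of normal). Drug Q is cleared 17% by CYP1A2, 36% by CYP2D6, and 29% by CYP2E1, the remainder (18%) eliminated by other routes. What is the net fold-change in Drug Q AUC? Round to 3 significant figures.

The CYP1A2 pathway (17% of clearance) rises to 3.8× activity: 0.17 × 3.8 = 0.646.
The CYP2D6 pathway (36% of clearance) drops to 0.2× activity: 0.36 × 0.2 = 0.072.
The CYP2E1 pathway (29% of clearance) increases to 1.6× activity: 0.29 × 1.6 = 0.464.
Non-CYP routes (18%) are unchanged.
CL_new/CL_old = 0.646 + 0.072 + 0.464 + 0.18 = 1.362.
Because AUC varies inversely with clearance, the combined effect is 1 / 1.362 = 0.734.

0.734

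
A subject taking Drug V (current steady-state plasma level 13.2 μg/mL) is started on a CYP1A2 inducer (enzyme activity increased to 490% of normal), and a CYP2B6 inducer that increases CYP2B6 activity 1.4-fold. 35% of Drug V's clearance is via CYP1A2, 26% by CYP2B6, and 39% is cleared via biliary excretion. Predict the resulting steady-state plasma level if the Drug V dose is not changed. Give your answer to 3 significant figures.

The CYP1A2 pathway (35% of clearance) increases to 4.9× activity: 0.35 × 4.9 = 1.715.
The CYP2B6 pathway (26% of clearance) is boosted to 1.4× activity: 0.26 × 1.4 = 0.364.
Non-CYP routes (39%) are unchanged.
CL_new/CL_old = 1.715 + 0.364 + 0.39 = 2.469.
Dividing the baseline by the relative clearance: 13.2 / 2.469 = 5.35 μg/mL.

5.35 μg/mL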